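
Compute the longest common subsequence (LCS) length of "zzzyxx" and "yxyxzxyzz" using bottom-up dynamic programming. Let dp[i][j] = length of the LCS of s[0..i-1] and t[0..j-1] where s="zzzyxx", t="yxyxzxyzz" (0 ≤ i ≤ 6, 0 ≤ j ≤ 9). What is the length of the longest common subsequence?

   ''  y  x  y  x  z  x  y  z  z
''  0  0  0  0  0  0  0  0  0  0
 z  0  0  0  0  0  1  1  1  1  1
 z  0  0  0  0  0  1  1  1  2  2
 z  0  0  0  0  0  1  1  1  2  3
 y  0  1  1  1  1  1  1  2  2  3
 x  0  1  2  2  2  2  2  2  2  3
 x  0  1  2  2  3  3  3  3  3  3

3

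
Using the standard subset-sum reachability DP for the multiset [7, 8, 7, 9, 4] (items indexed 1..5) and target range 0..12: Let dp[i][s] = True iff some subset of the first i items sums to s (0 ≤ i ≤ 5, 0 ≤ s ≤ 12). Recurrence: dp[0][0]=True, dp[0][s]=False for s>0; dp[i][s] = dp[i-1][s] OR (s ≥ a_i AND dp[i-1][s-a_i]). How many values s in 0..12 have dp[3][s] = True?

3

i\s   0   1   2   3   4   5   6   7   8   9  10  11  12
  0   T   F   F   F   F   F   F   F   F   F   F   F   F
  1   T   F   F   F   F   F   F   T   F   F   F   F   F
  2   T   F   F   F   F   F   F   T   T   F   F   F   F
  3   T   F   F   F   F   F   F   T   T   F   F   F   F
  4   T   F   F   F   F   F   F   T   T   T   F   F   F
  5   T   F   F   F   T   F   F   T   T   T   F   T   T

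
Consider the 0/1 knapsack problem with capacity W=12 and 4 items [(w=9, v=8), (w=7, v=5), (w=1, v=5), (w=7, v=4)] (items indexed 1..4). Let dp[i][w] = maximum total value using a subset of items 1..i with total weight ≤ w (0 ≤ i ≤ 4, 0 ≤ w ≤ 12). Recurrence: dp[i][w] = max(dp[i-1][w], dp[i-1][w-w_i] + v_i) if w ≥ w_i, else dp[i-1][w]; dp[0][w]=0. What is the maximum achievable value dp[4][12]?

13

i\w   0   1   2   3   4   5   6   7   8   9  10  11  12
  0   0   0   0   0   0   0   0   0   0   0   0   0   0
  1   0   0   0   0   0   0   0   0   0   8   8   8   8
  2   0   0   0   0   0   0   0   5   5   8   8   8   8
  3   0   5   5   5   5   5   5   5  10  10  13  13  13
  4   0   5   5   5   5   5   5   5  10  10  13  13  13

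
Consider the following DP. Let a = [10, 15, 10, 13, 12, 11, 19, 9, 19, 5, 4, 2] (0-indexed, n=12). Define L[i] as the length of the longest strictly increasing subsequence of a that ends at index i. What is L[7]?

   i    0    1    2    3    4    5    6    7    8    9   10   11
a[i]   10   15   10   13   12   11   19    9   19    5    4    2
L[i]    1    2    1    2    2    2    3    1    3    1    1    1

1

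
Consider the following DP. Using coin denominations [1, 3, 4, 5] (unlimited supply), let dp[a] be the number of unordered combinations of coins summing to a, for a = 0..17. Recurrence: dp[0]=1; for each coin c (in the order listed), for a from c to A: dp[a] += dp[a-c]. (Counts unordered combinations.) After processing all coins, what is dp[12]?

after  coin     0     1     2     3     4     5     6     7     8     9    10    11    12    13    14    15    16    17
          1     1     1     1     1     1     1     1     1     1     1     1     1     1     1     1     1     1     1
          3     1     1     1     2     2     2     3     3     3     4     4     4     5     5     5     6     6     6
          4     1     1     1     2     3     3     4     5     6     7     8     9    11    12    13    15    17    18
          5     1     1     1     2     3     4     5     6     8    10    12    14    17    20    23    27    31    35

17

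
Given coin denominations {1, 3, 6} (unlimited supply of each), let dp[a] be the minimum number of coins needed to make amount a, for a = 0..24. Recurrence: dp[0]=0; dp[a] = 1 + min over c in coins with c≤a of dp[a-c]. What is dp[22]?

 a  0  1  2  3  4  5  6  7  8  9 10 11 12 13 14 15 16 17 18 19 20 21 22 23 24
dp  0  1  2  1  2  3  1  2  3  2  3  4  2  3  4  3  4  5  3  4  5  4  5  6  4

5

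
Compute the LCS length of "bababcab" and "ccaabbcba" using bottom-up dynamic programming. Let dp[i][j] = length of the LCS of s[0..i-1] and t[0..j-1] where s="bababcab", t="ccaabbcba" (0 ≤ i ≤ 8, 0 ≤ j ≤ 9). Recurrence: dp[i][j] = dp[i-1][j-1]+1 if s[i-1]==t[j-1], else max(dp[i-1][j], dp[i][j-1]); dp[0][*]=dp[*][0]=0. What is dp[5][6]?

3

   ''  c  c  a  a  b  b  c  b  a
''  0  0  0  0  0  0  0  0  0  0
 b  0  0  0  0  0  1  1  1  1  1
 a  0  0  0  1  1  1  1  1  1  2
 b  0  0  0  1  1  2  2  2  2  2
 a  0  0  0  1  2  2  2  2  2  3
 b  0  0  0  1  2  3  3  3  3  3
 c  0  1  1  1  2  3  3  4  4  4
 a  0  1  1  2  2  3  3  4  4  5
 b  0  1  1  2  2  3  4  4  5  5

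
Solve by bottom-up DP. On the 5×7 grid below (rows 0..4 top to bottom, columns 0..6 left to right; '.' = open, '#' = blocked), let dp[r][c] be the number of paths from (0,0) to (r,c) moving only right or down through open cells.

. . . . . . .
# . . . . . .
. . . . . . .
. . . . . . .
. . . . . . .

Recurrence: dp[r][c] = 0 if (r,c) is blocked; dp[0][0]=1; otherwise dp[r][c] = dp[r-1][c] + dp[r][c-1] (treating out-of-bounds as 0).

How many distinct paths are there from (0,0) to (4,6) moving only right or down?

126

r\c   0   1   2   3   4   5   6
  0   1   1   1   1   1   1   1
  1   0   1   2   3   4   5   6
  2   0   1   3   6  10  15  21
  3   0   1   4  10  20  35  56
  4   0   1   5  15  35  70 126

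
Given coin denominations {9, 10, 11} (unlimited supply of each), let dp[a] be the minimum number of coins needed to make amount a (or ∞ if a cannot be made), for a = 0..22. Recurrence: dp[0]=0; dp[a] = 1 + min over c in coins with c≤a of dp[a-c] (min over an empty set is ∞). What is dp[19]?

2

 a  0  1  2  3  4  5  6  7  8  9 10 11 12 13 14 15 16 17 18 19 20 21 22
dp  0  -  -  -  -  -  -  -  -  1  1  1  -  -  -  -  -  -  2  2  2  2  2
(- denotes ∞ / unreachable)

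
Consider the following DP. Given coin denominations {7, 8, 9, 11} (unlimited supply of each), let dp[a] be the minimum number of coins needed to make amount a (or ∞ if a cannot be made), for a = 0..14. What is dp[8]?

 a  0  1  2  3  4  5  6  7  8  9 10 11 12 13 14
dp  0  -  -  -  -  -  -  1  1  1  -  1  -  -  2
(- denotes ∞ / unreachable)

1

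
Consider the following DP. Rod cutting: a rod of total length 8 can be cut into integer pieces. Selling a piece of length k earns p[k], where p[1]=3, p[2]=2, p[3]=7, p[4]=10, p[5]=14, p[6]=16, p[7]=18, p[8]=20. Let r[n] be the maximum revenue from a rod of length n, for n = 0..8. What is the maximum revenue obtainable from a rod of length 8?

   n    0    1    2    3    4    5    6    7    8
r[n]    0    3    6    9   12   15   18   21   24

24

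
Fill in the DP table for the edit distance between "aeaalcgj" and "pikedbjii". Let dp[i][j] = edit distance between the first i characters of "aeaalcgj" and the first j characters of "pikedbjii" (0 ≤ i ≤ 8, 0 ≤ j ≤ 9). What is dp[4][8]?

7

   ''  p  i  k  e  d  b  j  i  i
''  0  1  2  3  4  5  6  7  8  9
 a  1  1  2  3  4  5  6  7  8  9
 e  2  2  2  3  3  4  5  6  7  8
 a  3  3  3  3  4  4  5  6  7  8
 a  4  4  4  4  4  5  5  6  7  8
 l  5  5  5  5  5  5  6  6  7  8
 c  6  6  6  6  6  6  6  7  7  8
 g  7  7  7  7  7  7  7  7  8  8
 j  8  8  8  8  8  8  8  7  8  9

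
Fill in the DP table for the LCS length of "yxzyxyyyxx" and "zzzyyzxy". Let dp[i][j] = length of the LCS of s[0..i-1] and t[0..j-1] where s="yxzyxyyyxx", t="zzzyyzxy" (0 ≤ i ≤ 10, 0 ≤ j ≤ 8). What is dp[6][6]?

3

   ''  z  z  z  y  y  z  x  y
''  0  0  0  0  0  0  0  0  0
 y  0  0  0  0  1  1  1  1  1
 x  0  0  0  0  1  1  1  2  2
 z  0  1  1  1  1  1  2  2  2
 y  0  1  1  1  2  2  2  2  3
 x  0  1  1  1  2  2  2  3  3
 y  0  1  1  1  2  3  3  3  4
 y  0  1  1  1  2  3  3  3  4
 y  0  1  1  1  2  3  3  3  4
 x  0  1  1  1  2  3  3  4  4
 x  0  1  1  1  2  3  3  4  4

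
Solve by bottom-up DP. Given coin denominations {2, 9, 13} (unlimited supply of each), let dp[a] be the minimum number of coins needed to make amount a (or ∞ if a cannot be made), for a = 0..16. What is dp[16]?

 a  0  1  2  3  4  5  6  7  8  9 10 11 12 13 14 15 16
dp  0  -  1  -  2  -  3  -  4  1  5  2  6  1  7  2  8
(- denotes ∞ / unreachable)

8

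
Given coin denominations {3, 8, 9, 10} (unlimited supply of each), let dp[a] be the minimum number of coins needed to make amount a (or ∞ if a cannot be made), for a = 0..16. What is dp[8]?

1

 a  0  1  2  3  4  5  6  7  8  9 10 11 12 13 14 15 16
dp  0  -  -  1  -  -  2  -  1  1  1  2  2  2  3  3  2
(- denotes ∞ / unreachable)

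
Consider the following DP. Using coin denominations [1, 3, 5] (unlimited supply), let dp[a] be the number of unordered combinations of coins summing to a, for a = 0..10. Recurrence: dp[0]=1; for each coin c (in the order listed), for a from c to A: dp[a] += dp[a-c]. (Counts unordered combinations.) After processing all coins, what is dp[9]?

after  coin     0     1     2     3     4     5     6     7     8     9    10
          1     1     1     1     1     1     1     1     1     1     1     1
          3     1     1     1     2     2     2     3     3     3     4     4
          5     1     1     1     2     2     3     4     4     5     6     7

6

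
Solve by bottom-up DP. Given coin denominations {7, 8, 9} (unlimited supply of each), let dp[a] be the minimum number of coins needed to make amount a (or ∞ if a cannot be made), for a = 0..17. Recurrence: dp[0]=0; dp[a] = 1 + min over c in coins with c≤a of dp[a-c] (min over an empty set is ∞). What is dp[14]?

2

 a  0  1  2  3  4  5  6  7  8  9 10 11 12 13 14 15 16 17
dp  0  -  -  -  -  -  -  1  1  1  -  -  -  -  2  2  2  2
(- denotes ∞ / unreachable)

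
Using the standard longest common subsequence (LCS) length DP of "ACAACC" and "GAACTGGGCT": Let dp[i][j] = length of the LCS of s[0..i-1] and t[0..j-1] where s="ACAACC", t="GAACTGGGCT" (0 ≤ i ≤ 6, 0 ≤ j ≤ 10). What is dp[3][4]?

2

   ''  G  A  A  C  T  G  G  G  C  T
''  0  0  0  0  0  0  0  0  0  0  0
 A  0  0  1  1  1  1  1  1  1  1  1
 C  0  0  1  1  2  2  2  2  2  2  2
 A  0  0  1  2  2  2  2  2  2  2  2
 A  0  0  1  2  2  2  2  2  2  2  2
 C  0  0  1  2  3  3  3  3  3  3  3
 C  0  0  1  2  3  3  3  3  3  4  4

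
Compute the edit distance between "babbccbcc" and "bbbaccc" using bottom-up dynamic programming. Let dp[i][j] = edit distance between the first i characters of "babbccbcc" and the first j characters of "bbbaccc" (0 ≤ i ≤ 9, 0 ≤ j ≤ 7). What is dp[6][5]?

   ''  b  b  b  a  c  c  c
''  0  1  2  3  4  5  6  7
 b  1  0  1  2  3  4  5  6
 a  2  1  1  2  2  3  4  5
 b  3  2  1  1  2  3  4  5
 b  4  3  2  1  2  3  4  5
 c  5  4  3  2  2  2  3  4
 c  6  5  4  3  3  2  2  3
 b  7  6  5  4  4  3  3  3
 c  8  7  6  5  5  4  3  3
 c  9  8  7  6  6  5  4  3

2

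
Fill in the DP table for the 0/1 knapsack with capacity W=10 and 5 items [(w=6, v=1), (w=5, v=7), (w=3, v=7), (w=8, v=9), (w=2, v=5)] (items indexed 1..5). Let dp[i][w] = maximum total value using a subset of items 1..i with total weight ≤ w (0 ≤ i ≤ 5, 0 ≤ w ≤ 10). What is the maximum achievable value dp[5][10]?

19

i\w   0   1   2   3   4   5   6   7   8   9  10
  0   0   0   0   0   0   0   0   0   0   0   0
  1   0   0   0   0   0   0   1   1   1   1   1
  2   0   0   0   0   0   7   7   7   7   7   7
  3   0   0   0   7   7   7   7   7  14  14  14
  4   0   0   0   7   7   7   7   7  14  14  14
  5   0   0   5   7   7  12  12  12  14  14  19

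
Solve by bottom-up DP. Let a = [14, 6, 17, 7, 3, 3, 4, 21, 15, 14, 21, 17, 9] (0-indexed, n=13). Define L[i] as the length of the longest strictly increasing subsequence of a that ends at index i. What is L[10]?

4

   i    0    1    2    3    4    5    6    7    8    9   10   11   12
a[i]   14    6   17    7    3    3    4   21   15   14   21   17    9
L[i]    1    1    2    2    1    1    2    3    3    3    4    4    3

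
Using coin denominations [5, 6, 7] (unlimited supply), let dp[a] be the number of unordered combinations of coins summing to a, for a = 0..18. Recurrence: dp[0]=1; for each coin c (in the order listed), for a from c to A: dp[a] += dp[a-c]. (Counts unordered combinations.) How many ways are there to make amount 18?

2

after  coin     0     1     2     3     4     5     6     7     8     9    10    11    12    13    14    15    16    17    18
          5     1     0     0     0     0     1     0     0     0     0     1     0     0     0     0     1     0     0     0
          6     1     0     0     0     0     1     1     0     0     0     1     1     1     0     0     1     1     1     1
          7     1     0     0     0     0     1     1     1     0     0     1     1     2     1     1     1     1     2     2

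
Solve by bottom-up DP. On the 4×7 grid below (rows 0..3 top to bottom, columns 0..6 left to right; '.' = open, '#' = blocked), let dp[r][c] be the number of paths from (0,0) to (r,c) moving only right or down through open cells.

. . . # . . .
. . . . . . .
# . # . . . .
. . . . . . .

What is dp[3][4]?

11

r\c   0   1   2   3   4   5   6
  0   1   1   1   0   0   0   0
  1   1   2   3   3   3   3   3
  2   0   2   0   3   6   9  12
  3   0   2   2   5  11  20  32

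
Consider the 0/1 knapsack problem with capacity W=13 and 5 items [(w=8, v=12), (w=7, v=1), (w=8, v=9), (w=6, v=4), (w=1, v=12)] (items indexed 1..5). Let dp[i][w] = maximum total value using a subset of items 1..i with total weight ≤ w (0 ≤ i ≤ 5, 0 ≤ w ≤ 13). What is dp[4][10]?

i\w   0   1   2   3   4   5   6   7   8   9  10  11  12  13
  0   0   0   0   0   0   0   0   0   0   0   0   0   0   0
  1   0   0   0   0   0   0   0   0  12  12  12  12  12  12
  2   0   0   0   0   0   0   0   1  12  12  12  12  12  12
  3   0   0   0   0   0   0   0   1  12  12  12  12  12  12
  4   0   0   0   0   0   0   4   4  12  12  12  12  12  12
  5   0  12  12  12  12  12  12  16  16  24  24  24  24  24

12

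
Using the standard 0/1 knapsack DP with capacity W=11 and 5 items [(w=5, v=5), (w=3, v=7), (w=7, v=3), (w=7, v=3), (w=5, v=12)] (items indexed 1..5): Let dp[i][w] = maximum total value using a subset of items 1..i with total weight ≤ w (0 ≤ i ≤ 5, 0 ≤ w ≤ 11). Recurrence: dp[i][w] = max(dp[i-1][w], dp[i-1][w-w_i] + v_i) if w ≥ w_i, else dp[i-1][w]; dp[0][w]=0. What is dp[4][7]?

7

i\w   0   1   2   3   4   5   6   7   8   9  10  11
  0   0   0   0   0   0   0   0   0   0   0   0   0
  1   0   0   0   0   0   5   5   5   5   5   5   5
  2   0   0   0   7   7   7   7   7  12  12  12  12
  3   0   0   0   7   7   7   7   7  12  12  12  12
  4   0   0   0   7   7   7   7   7  12  12  12  12
  5   0   0   0   7   7  12  12  12  19  19  19  19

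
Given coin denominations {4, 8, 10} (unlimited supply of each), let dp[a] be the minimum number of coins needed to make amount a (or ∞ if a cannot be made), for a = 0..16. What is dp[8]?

1

 a  0  1  2  3  4  5  6  7  8  9 10 11 12 13 14 15 16
dp  0  -  -  -  1  -  -  -  1  -  1  -  2  -  2  -  2
(- denotes ∞ / unreachable)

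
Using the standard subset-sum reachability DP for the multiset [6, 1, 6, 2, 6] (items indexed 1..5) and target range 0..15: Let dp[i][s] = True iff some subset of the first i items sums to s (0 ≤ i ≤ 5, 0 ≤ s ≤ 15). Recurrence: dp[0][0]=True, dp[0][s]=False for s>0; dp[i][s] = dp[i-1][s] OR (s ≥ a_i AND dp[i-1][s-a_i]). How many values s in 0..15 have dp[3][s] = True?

6

i\s   0   1   2   3   4   5   6   7   8   9  10  11  12  13  14  15
  0   T   F   F   F   F   F   F   F   F   F   F   F   F   F   F   F
  1   T   F   F   F   F   F   T   F   F   F   F   F   F   F   F   F
  2   T   T   F   F   F   F   T   T   F   F   F   F   F   F   F   F
  3   T   T   F   F   F   F   T   T   F   F   F   F   T   T   F   F
  4   T   T   T   T   F   F   T   T   T   T   F   F   T   T   T   T
  5   T   T   T   T   F   F   T   T   T   T   F   F   T   T   T   T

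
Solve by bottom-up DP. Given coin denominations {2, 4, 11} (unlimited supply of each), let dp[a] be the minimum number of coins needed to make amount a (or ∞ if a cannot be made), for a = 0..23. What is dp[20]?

5

 a  0  1  2  3  4  5  6  7  8  9 10 11 12 13 14 15 16 17 18 19 20 21 22 23
dp  0  -  1  -  1  -  2  -  2  -  3  1  3  2  4  2  4  3  5  3  5  4  2  4
(- denotes ∞ / unreachable)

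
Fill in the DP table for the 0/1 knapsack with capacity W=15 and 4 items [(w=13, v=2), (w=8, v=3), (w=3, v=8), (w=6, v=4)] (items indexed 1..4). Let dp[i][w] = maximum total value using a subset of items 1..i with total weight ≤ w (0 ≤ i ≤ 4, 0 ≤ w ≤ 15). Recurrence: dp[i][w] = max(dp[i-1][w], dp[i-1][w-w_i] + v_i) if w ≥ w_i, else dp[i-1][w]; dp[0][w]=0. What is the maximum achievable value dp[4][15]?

12

i\w   0   1   2   3   4   5   6   7   8   9  10  11  12  13  14  15
  0   0   0   0   0   0   0   0   0   0   0   0   0   0   0   0   0
  1   0   0   0   0   0   0   0   0   0   0   0   0   0   2   2   2
  2   0   0   0   0   0   0   0   0   3   3   3   3   3   3   3   3
  3   0   0   0   8   8   8   8   8   8   8   8  11  11  11  11  11
  4   0   0   0   8   8   8   8   8   8  12  12  12  12  12  12  12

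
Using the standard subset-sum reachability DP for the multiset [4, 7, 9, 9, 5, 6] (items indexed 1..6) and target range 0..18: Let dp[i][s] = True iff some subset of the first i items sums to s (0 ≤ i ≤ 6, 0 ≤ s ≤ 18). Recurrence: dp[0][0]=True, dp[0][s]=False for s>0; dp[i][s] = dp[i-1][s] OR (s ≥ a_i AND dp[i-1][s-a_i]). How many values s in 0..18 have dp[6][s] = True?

i\s   0   1   2   3   4   5   6   7   8   9  10  11  12  13  14  15  16  17  18
  0   T   F   F   F   F   F   F   F   F   F   F   F   F   F   F   F   F   F   F
  1   T   F   F   F   T   F   F   F   F   F   F   F   F   F   F   F   F   F   F
  2   T   F   F   F   T   F   F   T   F   F   F   T   F   F   F   F   F   F   F
  3   T   F   F   F   T   F   F   T   F   T   F   T   F   T   F   F   T   F   F
  4   T   F   F   F   T   F   F   T   F   T   F   T   F   T   F   F   T   F   T
  5   T   F   F   F   T   T   F   T   F   T   F   T   T   T   T   F   T   F   T
  6   T   F   F   F   T   T   T   T   F   T   T   T   T   T   T   T   T   T   T

15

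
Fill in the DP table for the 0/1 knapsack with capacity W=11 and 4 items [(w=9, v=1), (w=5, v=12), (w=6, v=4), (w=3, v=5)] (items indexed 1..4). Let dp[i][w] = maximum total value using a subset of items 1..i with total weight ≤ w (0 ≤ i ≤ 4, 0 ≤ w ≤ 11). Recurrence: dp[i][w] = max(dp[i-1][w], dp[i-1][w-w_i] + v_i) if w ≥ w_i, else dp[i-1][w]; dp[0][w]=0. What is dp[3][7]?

12

i\w   0   1   2   3   4   5   6   7   8   9  10  11
  0   0   0   0   0   0   0   0   0   0   0   0   0
  1   0   0   0   0   0   0   0   0   0   1   1   1
  2   0   0   0   0   0  12  12  12  12  12  12  12
  3   0   0   0   0   0  12  12  12  12  12  12  16
  4   0   0   0   5   5  12  12  12  17  17  17  17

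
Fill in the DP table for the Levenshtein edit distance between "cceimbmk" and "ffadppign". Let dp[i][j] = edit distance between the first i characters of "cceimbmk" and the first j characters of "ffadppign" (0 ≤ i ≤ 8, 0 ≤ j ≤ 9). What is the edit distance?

9

   ''  f  f  a  d  p  p  i  g  n
''  0  1  2  3  4  5  6  7  8  9
 c  1  1  2  3  4  5  6  7  8  9
 c  2  2  2  3  4  5  6  7  8  9
 e  3  3  3  3  4  5  6  7  8  9
 i  4  4  4  4  4  5  6  6  7  8
 m  5  5  5  5  5  5  6  7  7  8
 b  6  6  6  6  6  6  6  7  8  8
 m  7  7  7  7  7  7  7  7  8  9
 k  8  8  8  8  8  8  8  8  8  9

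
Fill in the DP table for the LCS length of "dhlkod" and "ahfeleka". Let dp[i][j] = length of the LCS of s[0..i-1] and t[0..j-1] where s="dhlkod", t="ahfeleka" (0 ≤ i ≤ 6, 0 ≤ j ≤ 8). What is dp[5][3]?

   ''  a  h  f  e  l  e  k  a
''  0  0  0  0  0  0  0  0  0
 d  0  0  0  0  0  0  0  0  0
 h  0  0  1  1  1  1  1  1  1
 l  0  0  1  1  1  2  2  2  2
 k  0  0  1  1  1  2  2  3  3
 o  0  0  1  1  1  2  2  3  3
 d  0  0  1  1  1  2  2  3  3

1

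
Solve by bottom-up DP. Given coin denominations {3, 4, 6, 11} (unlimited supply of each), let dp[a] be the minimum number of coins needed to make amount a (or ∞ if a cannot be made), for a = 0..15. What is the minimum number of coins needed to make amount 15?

 a  0  1  2  3  4  5  6  7  8  9 10 11 12 13 14 15
dp  0  -  -  1  1  -  1  2  2  2  2  1  2  3  2  2
(- denotes ∞ / unreachable)

2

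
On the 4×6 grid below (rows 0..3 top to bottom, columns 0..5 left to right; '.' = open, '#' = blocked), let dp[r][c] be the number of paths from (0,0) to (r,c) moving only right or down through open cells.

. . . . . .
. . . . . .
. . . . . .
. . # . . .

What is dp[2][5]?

21

r\c   0   1   2   3   4   5
  0   1   1   1   1   1   1
  1   1   2   3   4   5   6
  2   1   3   6  10  15  21
  3   1   4   0  10  25  46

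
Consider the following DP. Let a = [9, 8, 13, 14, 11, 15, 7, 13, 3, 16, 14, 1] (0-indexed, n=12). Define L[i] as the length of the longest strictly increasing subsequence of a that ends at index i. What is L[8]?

1

   i    0    1    2    3    4    5    6    7    8    9   10   11
a[i]    9    8   13   14   11   15    7   13    3   16   14    1
L[i]    1    1    2    3    2    4    1    3    1    5    4    1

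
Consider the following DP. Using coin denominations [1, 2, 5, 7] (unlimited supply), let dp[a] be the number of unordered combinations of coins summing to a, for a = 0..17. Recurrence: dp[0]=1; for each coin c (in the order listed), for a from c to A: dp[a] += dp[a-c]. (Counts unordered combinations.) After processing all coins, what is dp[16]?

after  coin     0     1     2     3     4     5     6     7     8     9    10    11    12    13    14    15    16    17
          1     1     1     1     1     1     1     1     1     1     1     1     1     1     1     1     1     1     1
          2     1     1     2     2     3     3     4     4     5     5     6     6     7     7     8     8     9     9
          5     1     1     2     2     3     4     5     6     7     8    10    11    13    14    16    18    20    22
          7     1     1     2     2     3     4     5     7     8    10    12    14    17    19    23    26    30    34

30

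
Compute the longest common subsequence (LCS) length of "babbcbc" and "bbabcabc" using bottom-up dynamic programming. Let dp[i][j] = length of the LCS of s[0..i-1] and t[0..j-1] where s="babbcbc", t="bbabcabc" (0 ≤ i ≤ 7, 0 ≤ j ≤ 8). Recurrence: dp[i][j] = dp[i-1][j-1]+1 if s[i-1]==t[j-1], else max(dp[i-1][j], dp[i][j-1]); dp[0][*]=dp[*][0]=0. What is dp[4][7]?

   ''  b  b  a  b  c  a  b  c
''  0  0  0  0  0  0  0  0  0
 b  0  1  1  1  1  1  1  1  1
 a  0  1  1  2  2  2  2  2  2
 b  0  1  2  2  3  3  3  3  3
 b  0  1  2  2  3  3  3  4  4
 c  0  1  2  2  3  4  4  4  5
 b  0  1  2  2  3  4  4  5  5
 c  0  1  2  2  3  4  4  5  6

4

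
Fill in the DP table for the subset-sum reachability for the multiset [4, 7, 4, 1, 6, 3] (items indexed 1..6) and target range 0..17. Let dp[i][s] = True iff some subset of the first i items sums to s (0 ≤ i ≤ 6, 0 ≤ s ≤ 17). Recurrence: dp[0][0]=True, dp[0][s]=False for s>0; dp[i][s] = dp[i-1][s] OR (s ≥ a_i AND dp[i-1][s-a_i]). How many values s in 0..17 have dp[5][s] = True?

16

i\s   0   1   2   3   4   5   6   7   8   9  10  11  12  13  14  15  16  17
  0   T   F   F   F   F   F   F   F   F   F   F   F   F   F   F   F   F   F
  1   T   F   F   F   T   F   F   F   F   F   F   F   F   F   F   F   F   F
  2   T   F   F   F   T   F   F   T   F   F   F   T   F   F   F   F   F   F
  3   T   F   F   F   T   F   F   T   T   F   F   T   F   F   F   T   F   F
  4   T   T   F   F   T   T   F   T   T   T   F   T   T   F   F   T   T   F
  5   T   T   F   F   T   T   T   T   T   T   T   T   T   T   T   T   T   T
  6   T   T   F   T   T   T   T   T   T   T   T   T   T   T   T   T   T   T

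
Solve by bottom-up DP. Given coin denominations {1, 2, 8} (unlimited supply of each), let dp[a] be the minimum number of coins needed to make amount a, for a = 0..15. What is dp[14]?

4

 a  0  1  2  3  4  5  6  7  8  9 10 11 12 13 14 15
dp  0  1  1  2  2  3  3  4  1  2  2  3  3  4  4  5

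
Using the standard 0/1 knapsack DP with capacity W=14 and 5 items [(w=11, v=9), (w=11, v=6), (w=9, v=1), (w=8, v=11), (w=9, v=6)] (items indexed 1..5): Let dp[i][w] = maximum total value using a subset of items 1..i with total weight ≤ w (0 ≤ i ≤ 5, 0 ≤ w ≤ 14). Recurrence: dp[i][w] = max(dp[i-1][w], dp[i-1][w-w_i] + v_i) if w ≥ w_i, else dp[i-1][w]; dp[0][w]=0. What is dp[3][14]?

9

i\w   0   1   2   3   4   5   6   7   8   9  10  11  12  13  14
  0   0   0   0   0   0   0   0   0   0   0   0   0   0   0   0
  1   0   0   0   0   0   0   0   0   0   0   0   9   9   9   9
  2   0   0   0   0   0   0   0   0   0   0   0   9   9   9   9
  3   0   0   0   0   0   0   0   0   0   1   1   9   9   9   9
  4   0   0   0   0   0   0   0   0  11  11  11  11  11  11  11
  5   0   0   0   0   0   0   0   0  11  11  11  11  11  11  11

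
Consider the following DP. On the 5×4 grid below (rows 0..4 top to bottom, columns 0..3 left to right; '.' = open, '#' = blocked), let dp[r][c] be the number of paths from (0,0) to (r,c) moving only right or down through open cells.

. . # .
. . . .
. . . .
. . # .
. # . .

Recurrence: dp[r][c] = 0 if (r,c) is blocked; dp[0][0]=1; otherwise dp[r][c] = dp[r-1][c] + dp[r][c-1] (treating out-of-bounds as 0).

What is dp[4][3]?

7

r\c   0   1   2   3
  0   1   1   0   0
  1   1   2   2   2
  2   1   3   5   7
  3   1   4   0   7
  4   1   0   0   7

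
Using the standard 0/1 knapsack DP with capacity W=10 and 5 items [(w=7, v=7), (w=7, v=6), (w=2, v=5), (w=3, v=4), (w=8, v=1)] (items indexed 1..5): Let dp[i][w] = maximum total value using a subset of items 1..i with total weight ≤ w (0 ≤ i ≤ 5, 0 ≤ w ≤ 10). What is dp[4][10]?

12

i\w   0   1   2   3   4   5   6   7   8   9  10
  0   0   0   0   0   0   0   0   0   0   0   0
  1   0   0   0   0   0   0   0   7   7   7   7
  2   0   0   0   0   0   0   0   7   7   7   7
  3   0   0   5   5   5   5   5   7   7  12  12
  4   0   0   5   5   5   9   9   9   9  12  12
  5   0   0   5   5   5   9   9   9   9  12  12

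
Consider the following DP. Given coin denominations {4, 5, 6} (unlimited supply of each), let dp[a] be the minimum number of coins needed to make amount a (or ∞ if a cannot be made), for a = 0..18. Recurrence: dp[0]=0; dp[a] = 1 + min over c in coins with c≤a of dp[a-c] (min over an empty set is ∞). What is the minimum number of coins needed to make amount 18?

 a  0  1  2  3  4  5  6  7  8  9 10 11 12 13 14 15 16 17 18
dp  0  -  -  -  1  1  1  -  2  2  2  2  2  3  3  3  3  3  3
(- denotes ∞ / unreachable)

3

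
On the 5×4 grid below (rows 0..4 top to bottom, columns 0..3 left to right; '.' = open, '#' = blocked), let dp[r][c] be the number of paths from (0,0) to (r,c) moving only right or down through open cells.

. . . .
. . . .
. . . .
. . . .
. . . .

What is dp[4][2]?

15

r\c   0   1   2   3
  0   1   1   1   1
  1   1   2   3   4
  2   1   3   6  10
  3   1   4  10  20
  4   1   5  15  35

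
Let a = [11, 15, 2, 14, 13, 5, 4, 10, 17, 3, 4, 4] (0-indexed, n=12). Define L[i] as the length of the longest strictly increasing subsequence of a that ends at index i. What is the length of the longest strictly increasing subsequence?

   i    0    1    2    3    4    5    6    7    8    9   10   11
a[i]   11   15    2   14   13    5    4   10   17    3    4    4
L[i]    1    2    1    2    2    2    2    3    4    2    3    3

4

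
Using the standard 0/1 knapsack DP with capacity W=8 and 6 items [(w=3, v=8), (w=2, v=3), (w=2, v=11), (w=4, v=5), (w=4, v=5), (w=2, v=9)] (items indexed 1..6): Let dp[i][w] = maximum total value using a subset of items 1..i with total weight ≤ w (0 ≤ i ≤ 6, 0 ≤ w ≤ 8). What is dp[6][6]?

i\w   0   1   2   3   4   5   6   7   8
  0   0   0   0   0   0   0   0   0   0
  1   0   0   0   8   8   8   8   8   8
  2   0   0   3   8   8  11  11  11  11
  3   0   0  11  11  14  19  19  22  22
  4   0   0  11  11  14  19  19  22  22
  5   0   0  11  11  14  19  19  22  22
  6   0   0  11  11  20  20  23  28  28

23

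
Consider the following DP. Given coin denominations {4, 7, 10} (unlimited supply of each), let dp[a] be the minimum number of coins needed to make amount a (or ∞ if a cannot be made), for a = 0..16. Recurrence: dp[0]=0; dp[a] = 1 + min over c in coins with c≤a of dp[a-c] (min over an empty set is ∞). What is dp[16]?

4

 a  0  1  2  3  4  5  6  7  8  9 10 11 12 13 14 15 16
dp  0  -  -  -  1  -  -  1  2  -  1  2  3  -  2  3  4
(- denotes ∞ / unreachable)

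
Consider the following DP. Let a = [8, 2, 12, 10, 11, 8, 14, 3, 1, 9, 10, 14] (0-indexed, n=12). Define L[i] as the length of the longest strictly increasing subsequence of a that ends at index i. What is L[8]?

1

   i    0    1    2    3    4    5    6    7    8    9   10   11
a[i]    8    2   12   10   11    8   14    3    1    9   10   14
L[i]    1    1    2    2    3    2    4    2    1    3    4    5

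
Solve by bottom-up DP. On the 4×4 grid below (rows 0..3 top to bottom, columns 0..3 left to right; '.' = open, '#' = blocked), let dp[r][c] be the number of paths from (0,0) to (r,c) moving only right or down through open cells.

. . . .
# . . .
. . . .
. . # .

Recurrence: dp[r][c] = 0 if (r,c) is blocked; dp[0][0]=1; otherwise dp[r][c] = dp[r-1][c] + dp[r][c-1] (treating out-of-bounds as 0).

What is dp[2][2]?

3

r\c   0   1   2   3
  0   1   1   1   1
  1   0   1   2   3
  2   0   1   3   6
  3   0   1   0   6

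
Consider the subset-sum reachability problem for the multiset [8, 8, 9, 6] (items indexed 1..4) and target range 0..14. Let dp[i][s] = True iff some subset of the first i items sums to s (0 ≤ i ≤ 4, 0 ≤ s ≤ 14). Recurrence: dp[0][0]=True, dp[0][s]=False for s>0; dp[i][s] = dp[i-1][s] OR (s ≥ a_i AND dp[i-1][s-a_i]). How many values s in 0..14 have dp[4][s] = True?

i\s   0   1   2   3   4   5   6   7   8   9  10  11  12  13  14
  0   T   F   F   F   F   F   F   F   F   F   F   F   F   F   F
  1   T   F   F   F   F   F   F   F   T   F   F   F   F   F   F
  2   T   F   F   F   F   F   F   F   T   F   F   F   F   F   F
  3   T   F   F   F   F   F   F   F   T   T   F   F   F   F   F
  4   T   F   F   F   F   F   T   F   T   T   F   F   F   F   T

5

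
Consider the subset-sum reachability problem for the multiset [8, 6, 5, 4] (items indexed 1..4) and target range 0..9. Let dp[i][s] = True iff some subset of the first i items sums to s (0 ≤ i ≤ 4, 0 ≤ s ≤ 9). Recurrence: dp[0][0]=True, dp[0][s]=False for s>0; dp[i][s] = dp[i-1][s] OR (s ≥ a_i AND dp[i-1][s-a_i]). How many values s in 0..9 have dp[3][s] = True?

i\s   0   1   2   3   4   5   6   7   8   9
  0   T   F   F   F   F   F   F   F   F   F
  1   T   F   F   F   F   F   F   F   T   F
  2   T   F   F   F   F   F   T   F   T   F
  3   T   F   F   F   F   T   T   F   T   F
  4   T   F   F   F   T   T   T   F   T   T

4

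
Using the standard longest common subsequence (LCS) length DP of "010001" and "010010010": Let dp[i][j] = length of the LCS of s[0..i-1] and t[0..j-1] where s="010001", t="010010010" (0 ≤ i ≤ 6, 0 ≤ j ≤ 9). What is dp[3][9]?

3

   ''  0  1  0  0  1  0  0  1  0
''  0  0  0  0  0  0  0  0  0  0
 0  0  1  1  1  1  1  1  1  1  1
 1  0  1  2  2  2  2  2  2  2  2
 0  0  1  2  3  3  3  3  3  3  3
 0  0  1  2  3  4  4  4  4  4  4
 0  0  1  2  3  4  4  5  5  5  5
 1  0  1  2  3  4  5  5  5  6  6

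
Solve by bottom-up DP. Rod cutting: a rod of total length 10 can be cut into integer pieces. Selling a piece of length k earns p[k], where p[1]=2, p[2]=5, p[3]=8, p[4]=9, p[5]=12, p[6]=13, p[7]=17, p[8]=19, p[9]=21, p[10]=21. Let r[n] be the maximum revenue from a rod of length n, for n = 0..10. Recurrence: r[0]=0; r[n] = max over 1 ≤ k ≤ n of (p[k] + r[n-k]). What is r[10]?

26

   n    0    1    2    3    4    5    6    7    8    9   10
r[n]    0    2    5    8   10   13   16   18   21   24   26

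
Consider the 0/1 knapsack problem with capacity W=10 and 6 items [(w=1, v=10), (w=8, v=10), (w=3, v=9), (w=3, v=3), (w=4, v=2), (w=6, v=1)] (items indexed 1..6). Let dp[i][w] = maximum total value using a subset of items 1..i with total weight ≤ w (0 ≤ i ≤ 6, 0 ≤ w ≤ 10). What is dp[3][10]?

20

i\w   0   1   2   3   4   5   6   7   8   9  10
  0   0   0   0   0   0   0   0   0   0   0   0
  1   0  10  10  10  10  10  10  10  10  10  10
  2   0  10  10  10  10  10  10  10  10  20  20
  3   0  10  10  10  19  19  19  19  19  20  20
  4   0  10  10  10  19  19  19  22  22  22  22
  5   0  10  10  10  19  19  19  22  22  22  22
  6   0  10  10  10  19  19  19  22  22  22  22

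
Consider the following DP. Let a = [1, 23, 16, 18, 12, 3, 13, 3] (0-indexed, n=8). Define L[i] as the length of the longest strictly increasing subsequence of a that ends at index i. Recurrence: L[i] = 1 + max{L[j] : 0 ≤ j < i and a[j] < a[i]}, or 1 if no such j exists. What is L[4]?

   i    0    1    2    3    4    5    6    7
a[i]    1   23   16   18   12    3   13    3
L[i]    1    2    2    3    2    2    3    2

2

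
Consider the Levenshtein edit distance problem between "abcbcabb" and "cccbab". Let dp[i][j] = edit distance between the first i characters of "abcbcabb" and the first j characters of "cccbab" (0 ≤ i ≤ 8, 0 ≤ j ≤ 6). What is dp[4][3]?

   ''  c  c  c  b  a  b
''  0  1  2  3  4  5  6
 a  1  1  2  3  4  4  5
 b  2  2  2  3  3  4  4
 c  3  2  2  2  3  4  5
 b  4  3  3  3  2  3  4
 c  5  4  3  3  3  3  4
 a  6  5  4  4  4  3  4
 b  7  6  5  5  4  4  3
 b  8  7  6  6  5  5  4

3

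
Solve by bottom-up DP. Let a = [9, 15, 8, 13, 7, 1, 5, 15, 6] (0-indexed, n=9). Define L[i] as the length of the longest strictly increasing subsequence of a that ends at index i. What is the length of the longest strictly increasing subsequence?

   i    0    1    2    3    4    5    6    7    8
a[i]    9   15    8   13    7    1    5   15    6
L[i]    1    2    1    2    1    1    2    3    3

3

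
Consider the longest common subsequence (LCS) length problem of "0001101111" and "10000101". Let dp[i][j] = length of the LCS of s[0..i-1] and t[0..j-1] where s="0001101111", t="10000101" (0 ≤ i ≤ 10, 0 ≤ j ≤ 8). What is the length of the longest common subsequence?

6

   ''  1  0  0  0  0  1  0  1
''  0  0  0  0  0  0  0  0  0
 0  0  0  1  1  1  1  1  1  1
 0  0  0  1  2  2  2  2  2  2
 0  0  0  1  2  3  3  3  3  3
 1  0  1  1  2  3  3  4  4  4
 1  0  1  1  2  3  3  4  4  5
 0  0  1  2  2  3  4  4  5  5
 1  0  1  2  2  3  4  5  5  6
 1  0  1  2  2  3  4  5  5  6
 1  0  1  2  2  3  4  5  5  6
 1  0  1  2  2  3  4  5  5  6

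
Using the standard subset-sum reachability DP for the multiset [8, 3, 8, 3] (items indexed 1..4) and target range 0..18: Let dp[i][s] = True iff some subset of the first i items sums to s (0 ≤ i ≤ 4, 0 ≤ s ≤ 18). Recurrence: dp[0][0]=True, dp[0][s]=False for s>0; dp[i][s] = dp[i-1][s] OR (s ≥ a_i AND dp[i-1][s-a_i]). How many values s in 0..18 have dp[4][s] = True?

7

i\s   0   1   2   3   4   5   6   7   8   9  10  11  12  13  14  15  16  17  18
  0   T   F   F   F   F   F   F   F   F   F   F   F   F   F   F   F   F   F   F
  1   T   F   F   F   F   F   F   F   T   F   F   F   F   F   F   F   F   F   F
  2   T   F   F   T   F   F   F   F   T   F   F   T   F   F   F   F   F   F   F
  3   T   F   F   T   F   F   F   F   T   F   F   T   F   F   F   F   T   F   F
  4   T   F   F   T   F   F   T   F   T   F   F   T   F   F   T   F   T   F   F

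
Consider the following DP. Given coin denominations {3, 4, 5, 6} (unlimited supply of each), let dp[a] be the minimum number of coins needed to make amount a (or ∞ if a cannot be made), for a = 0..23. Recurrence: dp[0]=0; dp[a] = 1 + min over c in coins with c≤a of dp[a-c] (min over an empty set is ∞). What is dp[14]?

3

 a  0  1  2  3  4  5  6  7  8  9 10 11 12 13 14 15 16 17 18 19 20 21 22 23
dp  0  -  -  1  1  1  1  2  2  2  2  2  2  3  3  3  3  3  3  4  4  4  4  4
(- denotes ∞ / unreachable)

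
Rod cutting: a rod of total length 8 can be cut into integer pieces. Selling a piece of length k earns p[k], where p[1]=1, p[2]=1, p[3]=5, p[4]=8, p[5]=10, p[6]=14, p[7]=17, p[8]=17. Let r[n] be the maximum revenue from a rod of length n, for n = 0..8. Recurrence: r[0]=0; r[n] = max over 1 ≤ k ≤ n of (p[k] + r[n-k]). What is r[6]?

14

   n    0    1    2    3    4    5    6    7    8
r[n]    0    1    2    5    8   10   14   17   18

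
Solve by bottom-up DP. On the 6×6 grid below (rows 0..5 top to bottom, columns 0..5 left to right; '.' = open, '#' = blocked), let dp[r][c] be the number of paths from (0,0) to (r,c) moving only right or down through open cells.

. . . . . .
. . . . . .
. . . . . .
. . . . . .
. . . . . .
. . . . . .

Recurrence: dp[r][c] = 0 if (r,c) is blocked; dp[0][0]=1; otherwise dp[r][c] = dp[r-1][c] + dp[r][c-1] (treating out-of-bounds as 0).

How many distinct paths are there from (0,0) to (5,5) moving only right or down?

252

r\c   0   1   2   3   4   5
  0   1   1   1   1   1   1
  1   1   2   3   4   5   6
  2   1   3   6  10  15  21
  3   1   4  10  20  35  56
  4   1   5  15  35  70 126
  5   1   6  21  56 126 252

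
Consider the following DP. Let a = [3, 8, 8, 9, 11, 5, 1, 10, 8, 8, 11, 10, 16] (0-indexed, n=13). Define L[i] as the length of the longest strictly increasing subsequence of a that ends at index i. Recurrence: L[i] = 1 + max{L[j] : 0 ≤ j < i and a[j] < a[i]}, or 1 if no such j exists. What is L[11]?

   i    0    1    2    3    4    5    6    7    8    9   10   11   12
a[i]    3    8    8    9   11    5    1   10    8    8   11   10   16
L[i]    1    2    2    3    4    2    1    4    3    3    5    4    6

4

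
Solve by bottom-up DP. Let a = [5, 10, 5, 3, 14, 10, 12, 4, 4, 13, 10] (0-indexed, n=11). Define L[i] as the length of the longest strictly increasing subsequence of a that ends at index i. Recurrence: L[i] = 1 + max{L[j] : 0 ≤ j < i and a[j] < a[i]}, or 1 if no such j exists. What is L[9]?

   i    0    1    2    3    4    5    6    7    8    9   10
a[i]    5   10    5    3   14   10   12    4    4   13   10
L[i]    1    2    1    1    3    2    3    2    2    4    3

4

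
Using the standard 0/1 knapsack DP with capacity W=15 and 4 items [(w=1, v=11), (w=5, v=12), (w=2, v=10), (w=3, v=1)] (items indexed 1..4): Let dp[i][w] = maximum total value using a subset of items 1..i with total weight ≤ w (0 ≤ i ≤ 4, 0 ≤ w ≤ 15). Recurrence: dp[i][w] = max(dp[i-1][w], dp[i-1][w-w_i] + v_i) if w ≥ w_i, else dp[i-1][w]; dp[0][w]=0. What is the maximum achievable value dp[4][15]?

34

i\w   0   1   2   3   4   5   6   7   8   9  10  11  12  13  14  15
  0   0   0   0   0   0   0   0   0   0   0   0   0   0   0   0   0
  1   0  11  11  11  11  11  11  11  11  11  11  11  11  11  11  11
  2   0  11  11  11  11  12  23  23  23  23  23  23  23  23  23  23
  3   0  11  11  21  21  21  23  23  33  33  33  33  33  33  33  33
  4   0  11  11  21  21  21  23  23  33  33  33  34  34  34  34  34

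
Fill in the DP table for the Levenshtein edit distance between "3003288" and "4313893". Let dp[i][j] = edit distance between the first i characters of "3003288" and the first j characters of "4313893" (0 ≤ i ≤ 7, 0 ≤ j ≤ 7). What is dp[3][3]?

3

   ''  4  3  1  3  8  9  3
''  0  1  2  3  4  5  6  7
 3  1  1  1  2  3  4  5  6
 0  2  2  2  2  3  4  5  6
 0  3  3  3  3  3  4  5  6
 3  4  4  3  4  3  4  5  5
 2  5  5  4  4  4  4  5  6
 8  6  6  5  5  5  4  5  6
 8  7  7  6  6  6  5  5  6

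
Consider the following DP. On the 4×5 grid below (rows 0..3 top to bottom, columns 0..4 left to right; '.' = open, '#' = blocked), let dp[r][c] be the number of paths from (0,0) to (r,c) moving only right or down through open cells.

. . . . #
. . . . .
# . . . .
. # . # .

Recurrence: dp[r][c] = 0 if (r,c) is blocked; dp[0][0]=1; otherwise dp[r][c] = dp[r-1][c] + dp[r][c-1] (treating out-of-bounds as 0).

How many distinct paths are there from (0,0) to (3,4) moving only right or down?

13

r\c   0   1   2   3   4
  0   1   1   1   1   0
  1   1   2   3   4   4
  2   0   2   5   9  13
  3   0   0   5   0  13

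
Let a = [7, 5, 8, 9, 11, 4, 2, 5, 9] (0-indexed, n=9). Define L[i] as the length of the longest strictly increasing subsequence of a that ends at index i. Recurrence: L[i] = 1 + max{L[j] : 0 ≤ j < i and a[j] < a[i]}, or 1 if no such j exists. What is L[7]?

2

   i    0    1    2    3    4    5    6    7    8
a[i]    7    5    8    9   11    4    2    5    9
L[i]    1    1    2    3    4    1    1    2    3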